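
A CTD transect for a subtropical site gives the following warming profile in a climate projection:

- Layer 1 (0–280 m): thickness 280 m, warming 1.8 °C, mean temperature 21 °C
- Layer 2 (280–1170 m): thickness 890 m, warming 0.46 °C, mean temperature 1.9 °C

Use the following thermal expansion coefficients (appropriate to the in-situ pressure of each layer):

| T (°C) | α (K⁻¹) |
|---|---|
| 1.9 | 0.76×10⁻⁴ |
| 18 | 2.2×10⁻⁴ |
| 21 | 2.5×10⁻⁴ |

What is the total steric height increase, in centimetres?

Layer 1 at 21 °C → α = 2.5×10⁻⁴ K⁻¹
Layer 2 at 1.9 °C → α = 0.76×10⁻⁴ K⁻¹
0–280 m: 2.5×10⁻⁴ × 1.8 × 280 = 0.12600 m
280–1170 m: 0.46 × 0.76×10⁻⁴ × 890 = 0.0311144 m
Δh = 0.12600 + 0.0311144 = 0.1571144 m

Δh ≈ 15.7 cm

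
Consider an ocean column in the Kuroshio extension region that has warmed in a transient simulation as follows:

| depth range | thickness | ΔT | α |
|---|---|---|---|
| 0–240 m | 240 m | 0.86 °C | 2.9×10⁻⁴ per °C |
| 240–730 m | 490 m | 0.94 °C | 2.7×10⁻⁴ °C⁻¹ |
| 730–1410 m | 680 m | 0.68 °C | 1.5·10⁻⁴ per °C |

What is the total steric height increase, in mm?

254 mm of thermosteric rise

Layer 1: 2.9×10⁻⁴ × 0.86 × 240 = 0.059856 m
240–730 m: 2.7×10⁻⁴ × 0.94 × 490 = 0.124362 m
0.68 × 1.5×10⁻⁴ × 680 = 0.06936 m
Δh = 0.059856 + 0.124362 + 0.06936 = 0.253578 m ≈ 254 mm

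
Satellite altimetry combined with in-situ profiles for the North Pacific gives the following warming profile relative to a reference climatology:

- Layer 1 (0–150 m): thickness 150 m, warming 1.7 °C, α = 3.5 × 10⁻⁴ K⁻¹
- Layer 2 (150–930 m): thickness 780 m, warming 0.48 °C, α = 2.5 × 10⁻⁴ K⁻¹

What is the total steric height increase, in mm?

Δh = 183 mm

0–150 m: 1.7 × 150 × 3.5×10⁻⁴ = 0.08925 m
Layer 2: 780 × 2.5×10⁻⁴ × 0.48 = 0.09360 m
Δh = 0.08925 + 0.09360 = 0.18285 m ≈ 183 mm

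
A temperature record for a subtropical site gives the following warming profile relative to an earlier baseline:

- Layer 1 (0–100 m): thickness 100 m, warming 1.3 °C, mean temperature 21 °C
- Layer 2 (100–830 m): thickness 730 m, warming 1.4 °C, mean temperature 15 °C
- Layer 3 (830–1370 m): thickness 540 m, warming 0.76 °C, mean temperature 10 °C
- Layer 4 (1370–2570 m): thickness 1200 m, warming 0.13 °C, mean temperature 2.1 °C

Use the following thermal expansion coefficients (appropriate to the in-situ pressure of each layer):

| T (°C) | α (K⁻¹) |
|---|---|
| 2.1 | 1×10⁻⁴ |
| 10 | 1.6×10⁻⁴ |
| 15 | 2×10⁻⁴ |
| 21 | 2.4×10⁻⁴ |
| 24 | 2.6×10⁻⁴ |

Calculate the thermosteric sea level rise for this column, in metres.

Layer 1 at 21 °C → α = 2.4×10⁻⁴ K⁻¹
Layer 2 at 15 °C → α = 2×10⁻⁴ K⁻¹
Layer 3 at 10 °C → α = 1.6×10⁻⁴ K⁻¹
Layer 4 at 2.1 °C → α = 1×10⁻⁴ K⁻¹
Layer 1: 100 × 1.3 × 2.4×10⁻⁴ = 0.03120 m
Layer 2: 730 × 1.4 × 2×10⁻⁴ = 0.20440 m
540 × 0.76 × 1.6×10⁻⁴ = 0.065664 m
1370–2570 m: 0.13 × 1×10⁻⁴ × 1200 = 0.01560 m
Δh = 0.03120 + 0.20440 + 0.065664 + 0.01560 = 0.316864 m

0.317 m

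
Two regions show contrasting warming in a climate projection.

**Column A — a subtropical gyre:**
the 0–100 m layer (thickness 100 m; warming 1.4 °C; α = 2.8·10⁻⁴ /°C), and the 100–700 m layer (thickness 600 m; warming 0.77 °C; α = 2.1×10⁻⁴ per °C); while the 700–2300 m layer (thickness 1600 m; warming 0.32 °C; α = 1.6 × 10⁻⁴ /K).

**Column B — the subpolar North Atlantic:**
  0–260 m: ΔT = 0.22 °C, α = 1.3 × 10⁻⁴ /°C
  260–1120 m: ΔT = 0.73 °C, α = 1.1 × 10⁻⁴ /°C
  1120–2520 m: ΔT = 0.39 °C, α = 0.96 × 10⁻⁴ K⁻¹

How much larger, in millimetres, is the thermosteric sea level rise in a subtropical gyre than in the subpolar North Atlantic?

A 0–100 m: 2.8×10⁻⁴ × 100 × 1.4 = 0.03920 m
A 100–700 m: 2.1×10⁻⁴ × 0.77 × 600 = 0.09702 m
A 700–2300 m: 1.6×10⁻⁴ × 1600 × 0.32 = 0.08192 m
A total: 0.21814 m
B Layer 1: 260 × 0.22 × 1.3×10⁻⁴ = 0.007436 m
B Layer 2: 1.1×10⁻⁴ × 0.73 × 860 = 0.069058 m
B 1120–2520 m: 0.39 × 1400 × 0.96×10⁻⁴ = 0.052416 m
B total: 0.12891 m
Difference: 0.21814 − 0.12891 = 0.08923 m

Δh_A − Δh_B ≈ 89.2 mm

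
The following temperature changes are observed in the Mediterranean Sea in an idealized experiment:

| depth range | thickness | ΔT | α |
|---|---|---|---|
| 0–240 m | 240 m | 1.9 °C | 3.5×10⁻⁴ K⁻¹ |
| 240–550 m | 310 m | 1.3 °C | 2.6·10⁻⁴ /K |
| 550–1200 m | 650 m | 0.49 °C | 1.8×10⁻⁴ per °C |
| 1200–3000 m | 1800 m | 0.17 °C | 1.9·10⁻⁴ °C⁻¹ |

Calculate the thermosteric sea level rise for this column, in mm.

0–240 m: 240 × 1.9 × 3.5×10⁻⁴ = 0.15960 m
1.3 × 310 × 2.6×10⁻⁴ = 0.10478 m
Layer 3: 650 × 0.49 × 1.8×10⁻⁴ = 0.05733 m
1200–3000 m: 1800 × 0.17 × 1.9×10⁻⁴ = 0.05814 m
Δh = 0.15960 + 0.10478 + 0.05733 + 0.05814 = 0.37985 m

380 mm of thermosteric rise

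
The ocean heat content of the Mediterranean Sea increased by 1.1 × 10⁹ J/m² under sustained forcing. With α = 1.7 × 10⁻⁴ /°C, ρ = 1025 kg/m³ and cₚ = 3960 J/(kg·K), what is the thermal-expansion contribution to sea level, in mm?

Δh = αQ/(ρcₚ) = 1.7×10⁻⁴ × 1.1×10⁹ / (1025 × 3960) ≈ 0.04607 m

Δh = 46 mm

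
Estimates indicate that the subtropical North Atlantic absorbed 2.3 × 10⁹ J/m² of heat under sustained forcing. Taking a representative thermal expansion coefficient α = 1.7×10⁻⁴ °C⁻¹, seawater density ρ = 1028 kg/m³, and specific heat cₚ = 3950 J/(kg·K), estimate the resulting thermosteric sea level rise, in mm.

Δh = αQ/(ρcₚ) = 1.7×10⁻⁴ × 2.3×10⁹ / (1028 × 3950) ≈ 0.096291 m

Δh ≈ 96 mm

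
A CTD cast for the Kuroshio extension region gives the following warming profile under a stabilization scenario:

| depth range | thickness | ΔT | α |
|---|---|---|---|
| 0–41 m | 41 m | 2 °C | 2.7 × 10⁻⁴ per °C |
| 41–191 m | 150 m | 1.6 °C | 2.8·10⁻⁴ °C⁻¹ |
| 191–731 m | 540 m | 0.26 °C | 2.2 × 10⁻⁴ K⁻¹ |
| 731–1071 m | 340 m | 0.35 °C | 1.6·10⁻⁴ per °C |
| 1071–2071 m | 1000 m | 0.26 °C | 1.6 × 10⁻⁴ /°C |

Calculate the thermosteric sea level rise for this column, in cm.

Layer 1: 2.7×10⁻⁴ × 41 × 2 = 0.02214 m
41–191 m: 1.6 × 2.8×10⁻⁴ × 150 = 0.06720 m
0.26 × 2.2×10⁻⁴ × 540 = 0.030888 m
0.35 × 1.6×10⁻⁴ × 340 = 0.01904 m
Layer 5: 1.6×10⁻⁴ × 1000 × 0.26 = 0.04160 m
Δh = 0.02214 + 0.06720 + 0.030888 + 0.01904 + 0.04160 = 0.180868 m ≈ 18 cm

Δh ≈ 18 cm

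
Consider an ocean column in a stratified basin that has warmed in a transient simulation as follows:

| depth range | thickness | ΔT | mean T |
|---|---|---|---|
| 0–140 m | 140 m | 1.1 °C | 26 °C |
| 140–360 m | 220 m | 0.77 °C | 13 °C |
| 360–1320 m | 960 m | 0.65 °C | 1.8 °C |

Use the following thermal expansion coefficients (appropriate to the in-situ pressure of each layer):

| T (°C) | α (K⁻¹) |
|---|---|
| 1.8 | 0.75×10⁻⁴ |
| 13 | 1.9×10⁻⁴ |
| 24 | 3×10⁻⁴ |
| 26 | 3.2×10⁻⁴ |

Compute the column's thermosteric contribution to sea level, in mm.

Δh ≈ 130 mm

Layer 1 at 26 °C → α = 3.2×10⁻⁴ K⁻¹
Layer 2 at 13 °C → α = 1.9×10⁻⁴ K⁻¹
Layer 3 at 1.8 °C → α = 0.75×10⁻⁴ K⁻¹
0–140 m: 140 × 3.2×10⁻⁴ × 1.1 = 0.04928 m
0.77 × 220 × 1.9×10⁻⁴ = 0.032186 m
0.75×10⁻⁴ × 960 × 0.65 = 0.04680 m
Δh = 0.04928 + 0.032186 + 0.04680 = 0.128266 m ≈ 130 mm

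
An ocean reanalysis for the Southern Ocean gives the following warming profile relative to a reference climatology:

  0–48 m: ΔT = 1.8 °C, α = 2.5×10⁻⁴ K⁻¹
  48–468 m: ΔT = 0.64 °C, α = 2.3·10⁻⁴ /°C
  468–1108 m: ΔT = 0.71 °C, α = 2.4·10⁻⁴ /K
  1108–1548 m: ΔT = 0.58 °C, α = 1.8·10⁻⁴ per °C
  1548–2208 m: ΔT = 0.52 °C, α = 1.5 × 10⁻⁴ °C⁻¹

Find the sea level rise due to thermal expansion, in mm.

Δh = 290 mm

Layer 1: 2.5×10⁻⁴ × 48 × 1.8 = 0.02160 m
0.64 × 2.3×10⁻⁴ × 420 = 0.061824 m
2.4×10⁻⁴ × 0.71 × 640 = 0.109056 m
440 × 0.58 × 1.8×10⁻⁴ = 0.045936 m
1548–2208 m: 1.5×10⁻⁴ × 660 × 0.52 = 0.05148 m
Δh = 0.02160 + 0.061824 + 0.109056 + 0.045936 + 0.05148 = 0.289896 m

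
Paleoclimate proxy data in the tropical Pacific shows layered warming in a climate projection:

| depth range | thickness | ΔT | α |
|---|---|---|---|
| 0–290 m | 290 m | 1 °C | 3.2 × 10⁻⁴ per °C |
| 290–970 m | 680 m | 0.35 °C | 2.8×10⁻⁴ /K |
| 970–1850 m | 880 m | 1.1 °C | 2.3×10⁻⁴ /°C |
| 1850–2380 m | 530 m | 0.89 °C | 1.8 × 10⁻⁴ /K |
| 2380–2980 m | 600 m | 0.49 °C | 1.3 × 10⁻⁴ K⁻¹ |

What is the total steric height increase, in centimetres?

50.5 cm

0–290 m: 1 × 290 × 3.2×10⁻⁴ = 0.09280 m
290–970 m: 0.35 × 680 × 2.8×10⁻⁴ = 0.06664 m
2.3×10⁻⁴ × 880 × 1.1 = 0.22264 m
Layer 4: 0.89 × 530 × 1.8×10⁻⁴ = 0.084906 m
Layer 5: 600 × 0.49 × 1.3×10⁻⁴ = 0.03822 m
Δh = 0.09280 + 0.06664 + 0.22264 + 0.084906 + 0.03822 = 0.505206 m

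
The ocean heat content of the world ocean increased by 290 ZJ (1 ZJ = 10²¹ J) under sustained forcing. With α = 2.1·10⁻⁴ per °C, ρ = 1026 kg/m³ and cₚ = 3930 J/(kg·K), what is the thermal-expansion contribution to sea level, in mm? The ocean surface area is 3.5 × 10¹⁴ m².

Δh = 43.2 mm

Per unit area: Q = 290×10²¹ / (3.5×10¹⁴) ≈ 8.286×10⁸ J/m²
Δh = αQ/(ρcₚ) = 2.1×10⁻⁴ × 8.286×10⁸ / (1026 × 3930) ≈ 0.043154 m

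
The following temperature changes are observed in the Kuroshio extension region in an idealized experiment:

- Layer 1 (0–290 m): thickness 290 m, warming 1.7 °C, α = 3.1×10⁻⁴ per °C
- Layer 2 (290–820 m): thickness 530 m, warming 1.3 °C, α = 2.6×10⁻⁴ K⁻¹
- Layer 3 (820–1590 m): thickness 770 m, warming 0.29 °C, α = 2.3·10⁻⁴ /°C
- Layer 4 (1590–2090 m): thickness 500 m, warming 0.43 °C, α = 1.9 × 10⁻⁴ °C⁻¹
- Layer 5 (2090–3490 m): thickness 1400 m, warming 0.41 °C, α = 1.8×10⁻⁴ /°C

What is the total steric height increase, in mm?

527 mm of thermosteric rise

3.1×10⁻⁴ × 1.7 × 290 = 0.15283 m
290–820 m: 530 × 1.3 × 2.6×10⁻⁴ = 0.17914 m
820–1590 m: 0.29 × 770 × 2.3×10⁻⁴ = 0.051359 m
Layer 4: 0.43 × 500 × 1.9×10⁻⁴ = 0.04085 m
0.41 × 1.8×10⁻⁴ × 1400 = 0.10332 m
Δh = 0.15283 + 0.17914 + 0.051359 + 0.04085 + 0.10332 = 0.527499 m ≈ 527 mm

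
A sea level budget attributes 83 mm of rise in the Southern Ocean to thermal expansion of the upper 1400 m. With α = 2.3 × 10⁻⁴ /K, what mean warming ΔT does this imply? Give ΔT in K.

ΔT ≈ 0.258 K

ΔT = Δh/(αH) = 0.083 / (2.3×10⁻⁴ × 1400) ≈ 0.2578 K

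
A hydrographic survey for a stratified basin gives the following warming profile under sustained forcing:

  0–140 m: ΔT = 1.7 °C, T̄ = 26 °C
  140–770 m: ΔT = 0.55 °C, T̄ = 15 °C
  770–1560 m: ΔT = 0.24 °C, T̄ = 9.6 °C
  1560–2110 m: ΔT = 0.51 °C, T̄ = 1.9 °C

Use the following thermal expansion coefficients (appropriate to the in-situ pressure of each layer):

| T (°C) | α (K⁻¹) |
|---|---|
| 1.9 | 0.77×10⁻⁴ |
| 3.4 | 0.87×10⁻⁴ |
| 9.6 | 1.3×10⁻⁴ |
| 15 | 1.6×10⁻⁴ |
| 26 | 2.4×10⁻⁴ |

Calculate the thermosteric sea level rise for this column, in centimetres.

Layer 1 at 26 °C → α = 2.4×10⁻⁴ K⁻¹
Layer 2 at 15 °C → α = 1.6×10⁻⁴ K⁻¹
Layer 3 at 9.6 °C → α = 1.3×10⁻⁴ K⁻¹
Layer 4 at 1.9 °C → α = 0.77×10⁻⁴ K⁻¹
Layer 1: 1.7 × 140 × 2.4×10⁻⁴ = 0.05712 m
140–770 m: 630 × 0.55 × 1.6×10⁻⁴ = 0.05544 m
Layer 3: 1.3×10⁻⁴ × 0.24 × 790 = 0.024648 m
1560–2110 m: 0.77×10⁻⁴ × 0.51 × 550 = 0.0215985 m
Δh = 0.05712 + 0.05544 + 0.024648 + 0.0215985 = 0.1588065 m ≈ 15.9 cm

Δh = 15.9 cm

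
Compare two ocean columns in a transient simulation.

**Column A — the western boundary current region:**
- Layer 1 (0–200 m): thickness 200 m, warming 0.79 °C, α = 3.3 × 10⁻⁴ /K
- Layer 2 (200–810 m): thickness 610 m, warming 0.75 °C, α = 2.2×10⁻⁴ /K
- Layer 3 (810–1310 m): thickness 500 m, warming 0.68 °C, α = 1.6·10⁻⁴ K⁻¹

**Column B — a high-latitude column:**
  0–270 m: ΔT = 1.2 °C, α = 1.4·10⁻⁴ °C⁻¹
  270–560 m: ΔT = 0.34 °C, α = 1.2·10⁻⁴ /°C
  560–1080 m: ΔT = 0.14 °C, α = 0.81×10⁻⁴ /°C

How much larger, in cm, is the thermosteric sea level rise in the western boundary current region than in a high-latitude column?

A 0.79 × 3.3×10⁻⁴ × 200 = 0.05214 m
A Layer 2: 0.75 × 610 × 2.2×10⁻⁴ = 0.10065 m
A 810–1310 m: 0.68 × 1.6×10⁻⁴ × 500 = 0.05440 m
A total: 0.20719 m
B Layer 1: 1.2 × 1.4×10⁻⁴ × 270 = 0.04536 m
B Layer 2: 290 × 0.34 × 1.2×10⁻⁴ = 0.011832 m
B Layer 3: 520 × 0.81×10⁻⁴ × 0.14 = 0.0058968 m
B total: 0.0630888 m
Difference: 0.20719 − 0.0630888 = 0.1441012 m

Δh_A − Δh_B ≈ 14 cm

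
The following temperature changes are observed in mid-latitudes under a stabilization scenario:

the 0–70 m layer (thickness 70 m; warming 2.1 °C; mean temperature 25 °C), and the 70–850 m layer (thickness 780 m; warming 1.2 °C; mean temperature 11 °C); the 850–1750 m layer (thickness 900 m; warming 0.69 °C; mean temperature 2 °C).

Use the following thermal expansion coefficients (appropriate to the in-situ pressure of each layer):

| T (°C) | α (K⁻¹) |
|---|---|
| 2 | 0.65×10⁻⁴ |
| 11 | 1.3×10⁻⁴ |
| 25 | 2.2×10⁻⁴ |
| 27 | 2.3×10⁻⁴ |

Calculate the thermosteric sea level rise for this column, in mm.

Δh = 190 mm

Layer 1 at 25 °C → α = 2.2×10⁻⁴ K⁻¹
Layer 2 at 11 °C → α = 1.3×10⁻⁴ K⁻¹
Layer 3 at 2 °C → α = 0.65×10⁻⁴ K⁻¹
70 × 2.2×10⁻⁴ × 2.1 = 0.03234 m
70–850 m: 780 × 1.2 × 1.3×10⁻⁴ = 0.12168 m
900 × 0.65×10⁻⁴ × 0.69 = 0.040365 m
Δh = 0.03234 + 0.12168 + 0.040365 = 0.194385 m ≈ 190 mm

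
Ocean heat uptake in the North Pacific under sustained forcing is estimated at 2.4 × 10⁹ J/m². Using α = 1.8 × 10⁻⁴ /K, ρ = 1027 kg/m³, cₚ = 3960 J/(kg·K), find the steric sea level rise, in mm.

Δh = αQ/(ρcₚ) = 1.8×10⁻⁴ × 2.4×10⁹ / (1027 × 3960) ≈ 0.10622 m

110 mm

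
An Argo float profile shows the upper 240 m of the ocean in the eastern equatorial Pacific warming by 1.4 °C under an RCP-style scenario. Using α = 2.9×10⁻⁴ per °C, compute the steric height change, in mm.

about 97 mm

Δh = αΔT·H = 2.9×10⁻⁴ × 1.4 × 240 = 0.09744 m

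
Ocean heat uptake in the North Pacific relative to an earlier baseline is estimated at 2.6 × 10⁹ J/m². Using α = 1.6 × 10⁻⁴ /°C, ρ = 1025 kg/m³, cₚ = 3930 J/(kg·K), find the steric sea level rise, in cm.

Δh = αQ/(ρcₚ) = 1.6×10⁻⁴ × 2.6×10⁹ / (1025 × 3930) ≈ 0.10327 m

about 10.3 cm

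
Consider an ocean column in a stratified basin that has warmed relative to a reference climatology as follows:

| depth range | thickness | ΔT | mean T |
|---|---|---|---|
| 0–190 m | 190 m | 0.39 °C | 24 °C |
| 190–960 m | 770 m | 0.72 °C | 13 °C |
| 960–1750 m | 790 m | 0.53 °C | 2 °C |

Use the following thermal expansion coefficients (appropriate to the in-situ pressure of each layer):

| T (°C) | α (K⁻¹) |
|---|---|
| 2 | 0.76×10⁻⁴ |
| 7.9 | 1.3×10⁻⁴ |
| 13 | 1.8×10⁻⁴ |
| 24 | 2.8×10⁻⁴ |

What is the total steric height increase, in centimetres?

Layer 1 at 24 °C → α = 2.8×10⁻⁴ K⁻¹
Layer 2 at 13 °C → α = 1.8×10⁻⁴ K⁻¹
Layer 3 at 2 °C → α = 0.76×10⁻⁴ K⁻¹
0–190 m: 0.39 × 2.8×10⁻⁴ × 190 = 0.020748 m
1.8×10⁻⁴ × 0.72 × 770 = 0.099792 m
Layer 3: 790 × 0.76×10⁻⁴ × 0.53 = 0.0318212 m
Δh = 0.020748 + 0.099792 + 0.0318212 = 0.1523612 m ≈ 15.2 cm

Δh = 15.2 cm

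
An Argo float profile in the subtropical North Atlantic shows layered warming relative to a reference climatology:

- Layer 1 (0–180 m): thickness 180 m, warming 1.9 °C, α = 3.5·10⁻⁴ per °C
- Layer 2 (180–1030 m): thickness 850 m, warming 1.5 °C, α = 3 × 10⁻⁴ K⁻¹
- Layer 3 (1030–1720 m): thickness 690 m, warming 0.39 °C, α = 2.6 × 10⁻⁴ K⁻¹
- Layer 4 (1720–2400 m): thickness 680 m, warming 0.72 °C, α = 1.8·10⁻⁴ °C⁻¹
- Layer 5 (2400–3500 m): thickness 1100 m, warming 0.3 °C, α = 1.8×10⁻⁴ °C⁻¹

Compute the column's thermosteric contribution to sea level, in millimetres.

Δh ≈ 720 mm

0–180 m: 1.9 × 3.5×10⁻⁴ × 180 = 0.11970 m
850 × 3×10⁻⁴ × 1.5 = 0.38250 m
Layer 3: 2.6×10⁻⁴ × 0.39 × 690 = 0.069966 m
0.72 × 680 × 1.8×10⁻⁴ = 0.088128 m
Layer 5: 1100 × 0.3 × 1.8×10⁻⁴ = 0.05940 m
Δh = 0.11970 + 0.38250 + 0.069966 + 0.088128 + 0.05940 = 0.719694 m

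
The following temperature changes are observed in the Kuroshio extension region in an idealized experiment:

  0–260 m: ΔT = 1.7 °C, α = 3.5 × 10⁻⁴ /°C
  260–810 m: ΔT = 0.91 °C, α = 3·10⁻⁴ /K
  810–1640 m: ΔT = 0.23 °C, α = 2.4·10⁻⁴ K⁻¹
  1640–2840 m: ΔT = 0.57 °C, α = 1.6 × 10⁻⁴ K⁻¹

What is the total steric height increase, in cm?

Layer 1: 260 × 3.5×10⁻⁴ × 1.7 = 0.15470 m
260–810 m: 0.91 × 3×10⁻⁴ × 550 = 0.15015 m
810–1640 m: 2.4×10⁻⁴ × 830 × 0.23 = 0.045816 m
1.6×10⁻⁴ × 1200 × 0.57 = 0.10944 m
Δh = 0.15470 + 0.15015 + 0.045816 + 0.10944 = 0.460106 m ≈ 46.0 cm

46.0 cm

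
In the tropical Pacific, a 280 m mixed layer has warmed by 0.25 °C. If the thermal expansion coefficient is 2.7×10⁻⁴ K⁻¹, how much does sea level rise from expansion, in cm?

Δh = αΔT·H = 2.7×10⁻⁴ × 0.25 × 280 = 0.01890 m

Δh ≈ 1.89 cm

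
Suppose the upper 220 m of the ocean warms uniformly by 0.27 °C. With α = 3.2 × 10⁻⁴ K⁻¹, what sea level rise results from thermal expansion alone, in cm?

Δh = 1.9 cm

Δh = αΔT·H = 3.2×10⁻⁴ × 0.27 × 220 = 0.019008 m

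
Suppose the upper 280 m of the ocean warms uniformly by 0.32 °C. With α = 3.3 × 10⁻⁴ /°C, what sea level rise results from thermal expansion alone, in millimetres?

Δh = αΔT·H = 3.3×10⁻⁴ × 0.32 × 280 = 0.029568 m

30 mm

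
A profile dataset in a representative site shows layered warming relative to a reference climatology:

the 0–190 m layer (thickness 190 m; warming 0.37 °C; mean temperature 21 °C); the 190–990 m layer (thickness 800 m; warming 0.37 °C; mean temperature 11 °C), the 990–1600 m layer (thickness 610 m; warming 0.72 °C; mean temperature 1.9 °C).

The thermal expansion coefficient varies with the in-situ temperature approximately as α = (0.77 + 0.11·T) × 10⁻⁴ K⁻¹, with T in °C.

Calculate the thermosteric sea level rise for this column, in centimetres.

12.3 cm of thermosteric rise

Layer 1: α = (0.77 + 0.11×21)×10⁻⁴ = 3.08×10⁻⁴ K⁻¹
Layer 2: α = (0.77 + 0.11×11)×10⁻⁴ = 1.98×10⁻⁴ K⁻¹
Layer 3: α = (0.77 + 0.11×1.9)×10⁻⁴ = 0.979×10⁻⁴ K⁻¹
0–190 m: 0.37 × 190 × 3.08×10⁻⁴ = 0.0216524 m
Layer 2: 0.37 × 1.98×10⁻⁴ × 800 = 0.058608 m
Layer 3: 610 × 0.979×10⁻⁴ × 0.72 = 0.04299768 m
Δh = 0.0216524 + 0.058608 + 0.04299768 = 0.12325808 m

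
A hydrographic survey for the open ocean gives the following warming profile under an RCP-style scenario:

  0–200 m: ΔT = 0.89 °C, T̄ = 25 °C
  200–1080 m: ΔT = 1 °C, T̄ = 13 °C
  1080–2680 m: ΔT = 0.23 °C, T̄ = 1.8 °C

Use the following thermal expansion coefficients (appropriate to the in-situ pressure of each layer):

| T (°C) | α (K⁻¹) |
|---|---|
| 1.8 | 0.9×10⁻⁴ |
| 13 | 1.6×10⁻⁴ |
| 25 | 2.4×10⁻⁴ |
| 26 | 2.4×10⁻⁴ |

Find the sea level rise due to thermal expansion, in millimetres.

220 mm of thermosteric rise

Layer 1 at 25 °C → α = 2.4×10⁻⁴ K⁻¹
Layer 2 at 13 °C → α = 1.6×10⁻⁴ K⁻¹
Layer 3 at 1.8 °C → α = 0.9×10⁻⁴ K⁻¹
200 × 2.4×10⁻⁴ × 0.89 = 0.04272 m
1 × 1.6×10⁻⁴ × 880 = 0.14080 m
0.9×10⁻⁴ × 1600 × 0.23 = 0.03312 m
Δh = 0.04272 + 0.14080 + 0.03312 = 0.21664 m ≈ 220 mm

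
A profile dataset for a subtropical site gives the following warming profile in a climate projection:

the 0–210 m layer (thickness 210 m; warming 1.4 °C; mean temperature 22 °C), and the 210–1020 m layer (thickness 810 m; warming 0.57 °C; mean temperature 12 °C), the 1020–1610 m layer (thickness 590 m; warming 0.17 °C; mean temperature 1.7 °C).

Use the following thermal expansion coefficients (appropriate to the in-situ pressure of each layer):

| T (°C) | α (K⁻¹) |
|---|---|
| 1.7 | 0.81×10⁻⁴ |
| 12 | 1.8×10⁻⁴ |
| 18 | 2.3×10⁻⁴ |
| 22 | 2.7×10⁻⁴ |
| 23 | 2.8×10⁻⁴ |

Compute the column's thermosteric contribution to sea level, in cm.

Δh ≈ 17.1 cm

Layer 1 at 22 °C → α = 2.7×10⁻⁴ K⁻¹
Layer 2 at 12 °C → α = 1.8×10⁻⁴ K⁻¹
Layer 3 at 1.7 °C → α = 0.81×10⁻⁴ K⁻¹
1.4 × 210 × 2.7×10⁻⁴ = 0.07938 m
0.57 × 1.8×10⁻⁴ × 810 = 0.083106 m
0.81×10⁻⁴ × 0.17 × 590 = 0.0081243 m
Δh = 0.07938 + 0.083106 + 0.0081243 = 0.1706103 m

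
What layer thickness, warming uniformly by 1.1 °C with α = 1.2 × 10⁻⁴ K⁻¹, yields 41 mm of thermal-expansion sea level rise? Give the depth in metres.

311 m

H = Δh/(αΔT) = 0.041 / (1.2×10⁻⁴ × 1.1) ≈ 310.6 m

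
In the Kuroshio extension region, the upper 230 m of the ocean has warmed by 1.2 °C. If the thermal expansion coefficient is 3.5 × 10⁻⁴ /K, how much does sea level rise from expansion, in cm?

Δh = αΔT·H = 3.5×10⁻⁴ × 1.2 × 230 = 0.09660 m

Δh ≈ 9.66 cm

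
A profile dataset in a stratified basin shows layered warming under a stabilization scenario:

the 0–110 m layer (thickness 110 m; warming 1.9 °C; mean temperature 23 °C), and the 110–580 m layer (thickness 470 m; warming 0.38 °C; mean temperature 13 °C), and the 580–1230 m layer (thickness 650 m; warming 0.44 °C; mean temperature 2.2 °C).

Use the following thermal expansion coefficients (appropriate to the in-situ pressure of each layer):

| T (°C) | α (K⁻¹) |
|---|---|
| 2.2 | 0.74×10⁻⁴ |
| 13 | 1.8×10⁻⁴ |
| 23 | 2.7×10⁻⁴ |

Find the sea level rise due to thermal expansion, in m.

Layer 1 at 23 °C → α = 2.7×10⁻⁴ K⁻¹
Layer 2 at 13 °C → α = 1.8×10⁻⁴ K⁻¹
Layer 3 at 2.2 °C → α = 0.74×10⁻⁴ K⁻¹
1.9 × 110 × 2.7×10⁻⁴ = 0.05643 m
Layer 2: 0.38 × 470 × 1.8×10⁻⁴ = 0.032148 m
580–1230 m: 0.74×10⁻⁴ × 650 × 0.44 = 0.021164 m
Δh = 0.05643 + 0.032148 + 0.021164 = 0.109742 m

Δh = 0.11 m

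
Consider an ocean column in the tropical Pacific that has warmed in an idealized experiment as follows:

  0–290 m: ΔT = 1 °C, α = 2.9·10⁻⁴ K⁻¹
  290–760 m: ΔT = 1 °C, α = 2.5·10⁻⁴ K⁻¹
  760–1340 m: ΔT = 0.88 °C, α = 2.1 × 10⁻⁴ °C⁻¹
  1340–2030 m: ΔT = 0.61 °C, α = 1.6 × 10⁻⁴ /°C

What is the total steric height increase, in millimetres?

Layer 1: 1 × 2.9×10⁻⁴ × 290 = 0.08410 m
290–760 m: 1 × 470 × 2.5×10⁻⁴ = 0.11750 m
760–1340 m: 2.1×10⁻⁴ × 580 × 0.88 = 0.107184 m
1.6×10⁻⁴ × 690 × 0.61 = 0.067344 m
Δh = 0.08410 + 0.11750 + 0.107184 + 0.067344 = 0.376128 m

about 376 mm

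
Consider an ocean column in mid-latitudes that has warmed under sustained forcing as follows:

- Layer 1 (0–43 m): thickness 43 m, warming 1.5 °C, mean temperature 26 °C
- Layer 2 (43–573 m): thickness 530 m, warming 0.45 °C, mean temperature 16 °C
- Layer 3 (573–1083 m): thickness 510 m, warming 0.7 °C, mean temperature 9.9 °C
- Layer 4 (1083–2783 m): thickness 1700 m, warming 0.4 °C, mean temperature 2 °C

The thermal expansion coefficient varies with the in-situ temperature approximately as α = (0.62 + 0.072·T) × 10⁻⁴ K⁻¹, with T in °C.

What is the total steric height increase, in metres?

Layer 1: α = (0.62 + 0.072×26)×10⁻⁴ = 2.492×10⁻⁴ K⁻¹
Layer 2: α = (0.62 + 0.072×16)×10⁻⁴ = 1.772×10⁻⁴ K⁻¹
Layer 3: α = (0.62 + 0.072×9.9)×10⁻⁴ = 1.3328×10⁻⁴ K⁻¹
Layer 4: α = (0.62 + 0.072×2)×10⁻⁴ = 0.764×10⁻⁴ K⁻¹
1.5 × 2.492×10⁻⁴ × 43 = 0.0160734 m
0.45 × 530 × 1.772×10⁻⁴ = 0.0422622 m
573–1083 m: 1.3328×10⁻⁴ × 0.7 × 510 = 0.04758096 m
1083–2783 m: 0.4 × 0.764×10⁻⁴ × 1700 = 0.051952 m
Δh = 0.0160734 + 0.0422622 + 0.04758096 + 0.051952 = 0.15786856 m

0.16 m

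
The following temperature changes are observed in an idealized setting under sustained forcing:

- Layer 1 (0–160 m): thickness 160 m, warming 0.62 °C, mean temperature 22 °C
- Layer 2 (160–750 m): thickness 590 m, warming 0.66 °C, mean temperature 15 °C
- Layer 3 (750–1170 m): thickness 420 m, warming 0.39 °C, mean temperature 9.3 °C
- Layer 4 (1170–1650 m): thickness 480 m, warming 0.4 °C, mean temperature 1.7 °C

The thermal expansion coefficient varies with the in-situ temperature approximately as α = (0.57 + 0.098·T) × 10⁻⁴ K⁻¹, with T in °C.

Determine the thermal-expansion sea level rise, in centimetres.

Δh ≈ 14.5 cm

Layer 1: α = (0.57 + 0.098×22)×10⁻⁴ = 2.726×10⁻⁴ K⁻¹
Layer 2: α = (0.57 + 0.098×15)×10⁻⁴ = 2.04×10⁻⁴ K⁻¹
Layer 3: α = (0.57 + 0.098×9.3)×10⁻⁴ = 1.4814×10⁻⁴ K⁻¹
Layer 4: α = (0.57 + 0.098×1.7)×10⁻⁴ = 0.7366×10⁻⁴ K⁻¹
0–160 m: 0.62 × 160 × 2.726×10⁻⁴ = 0.02704192 m
Layer 2: 590 × 2.04×10⁻⁴ × 0.66 = 0.0794376 m
420 × 1.4814×10⁻⁴ × 0.39 = 0.024265332 m
Layer 4: 0.7366×10⁻⁴ × 480 × 0.4 = 0.01414272 m
Δh = 0.02704192 + 0.0794376 + 0.024265332 + 0.01414272 = 0.144887572 m ≈ 14.5 cm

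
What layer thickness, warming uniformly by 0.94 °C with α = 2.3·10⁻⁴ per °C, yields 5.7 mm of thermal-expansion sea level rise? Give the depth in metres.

H = Δh/(αΔT) = 0.0057 / (2.3×10⁻⁴ × 0.94) ≈ 26.36 m

H ≈ 26 m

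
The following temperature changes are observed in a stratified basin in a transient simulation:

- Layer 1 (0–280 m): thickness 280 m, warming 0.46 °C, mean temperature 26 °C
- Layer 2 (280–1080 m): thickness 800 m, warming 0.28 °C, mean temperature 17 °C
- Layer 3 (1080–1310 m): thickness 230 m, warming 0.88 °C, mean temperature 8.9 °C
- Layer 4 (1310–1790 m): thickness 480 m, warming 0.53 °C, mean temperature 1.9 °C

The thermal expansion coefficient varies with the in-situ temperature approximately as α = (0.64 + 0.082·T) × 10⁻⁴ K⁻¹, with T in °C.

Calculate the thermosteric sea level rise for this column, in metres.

0.13 m of thermosteric rise

Layer 1: α = (0.64 + 0.082×26)×10⁻⁴ = 2.772×10⁻⁴ K⁻¹
Layer 2: α = (0.64 + 0.082×17)×10⁻⁴ = 2.034×10⁻⁴ K⁻¹
Layer 3: α = (0.64 + 0.082×8.9)×10⁻⁴ = 1.3698×10⁻⁴ K⁻¹
Layer 4: α = (0.64 + 0.082×1.9)×10⁻⁴ = 0.7958×10⁻⁴ K⁻¹
0–280 m: 0.46 × 280 × 2.772×10⁻⁴ = 0.03570336 m
280–1080 m: 0.28 × 2.034×10⁻⁴ × 800 = 0.0455616 m
Layer 3: 230 × 1.3698×10⁻⁴ × 0.88 = 0.027724752 m
Layer 4: 0.7958×10⁻⁴ × 480 × 0.53 = 0.020245152 m
Δh = 0.03570336 + 0.0455616 + 0.027724752 + 0.020245152 = 0.129234864 m ≈ 0.13 m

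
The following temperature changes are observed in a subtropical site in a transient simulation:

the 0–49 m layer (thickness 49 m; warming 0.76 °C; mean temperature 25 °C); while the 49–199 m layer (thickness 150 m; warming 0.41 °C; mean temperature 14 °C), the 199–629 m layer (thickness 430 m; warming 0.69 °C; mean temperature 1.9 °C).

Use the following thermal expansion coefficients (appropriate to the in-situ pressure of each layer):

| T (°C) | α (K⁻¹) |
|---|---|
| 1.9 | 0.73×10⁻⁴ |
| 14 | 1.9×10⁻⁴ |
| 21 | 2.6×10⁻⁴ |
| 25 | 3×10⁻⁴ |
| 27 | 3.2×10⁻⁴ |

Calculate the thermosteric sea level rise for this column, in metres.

Layer 1 at 25 °C → α = 3×10⁻⁴ K⁻¹
Layer 2 at 14 °C → α = 1.9×10⁻⁴ K⁻¹
Layer 3 at 1.9 °C → α = 0.73×10⁻⁴ K⁻¹
Layer 1: 0.76 × 49 × 3×10⁻⁴ = 0.011172 m
1.9×10⁻⁴ × 0.41 × 150 = 0.011685 m
199–629 m: 0.73×10⁻⁴ × 0.69 × 430 = 0.0216591 m
Δh = 0.011172 + 0.011685 + 0.0216591 = 0.0445161 m ≈ 0.045 m

Δh = 0.045 m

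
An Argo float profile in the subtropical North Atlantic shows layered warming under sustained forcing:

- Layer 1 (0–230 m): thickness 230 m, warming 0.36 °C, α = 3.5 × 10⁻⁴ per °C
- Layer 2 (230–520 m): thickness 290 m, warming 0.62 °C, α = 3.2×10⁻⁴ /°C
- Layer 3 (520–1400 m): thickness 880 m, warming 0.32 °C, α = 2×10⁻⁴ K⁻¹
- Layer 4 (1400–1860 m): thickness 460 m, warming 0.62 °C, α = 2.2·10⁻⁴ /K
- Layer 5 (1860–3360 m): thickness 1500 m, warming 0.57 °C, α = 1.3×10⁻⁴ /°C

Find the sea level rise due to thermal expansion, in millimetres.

0.36 × 3.5×10⁻⁴ × 230 = 0.02898 m
Layer 2: 0.62 × 3.2×10⁻⁴ × 290 = 0.057536 m
880 × 2×10⁻⁴ × 0.32 = 0.05632 m
0.62 × 2.2×10⁻⁴ × 460 = 0.062744 m
Layer 5: 1500 × 0.57 × 1.3×10⁻⁴ = 0.11115 m
Δh = 0.02898 + 0.057536 + 0.05632 + 0.062744 + 0.11115 = 0.31673 m ≈ 320 mm

about 320 mm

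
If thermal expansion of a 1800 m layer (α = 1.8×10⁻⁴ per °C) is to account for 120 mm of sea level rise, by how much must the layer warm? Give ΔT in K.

ΔT = Δh/(αH) = 0.12 / (1.8×10⁻⁴ × 1800) ≈ 0.3704 K

0.370 K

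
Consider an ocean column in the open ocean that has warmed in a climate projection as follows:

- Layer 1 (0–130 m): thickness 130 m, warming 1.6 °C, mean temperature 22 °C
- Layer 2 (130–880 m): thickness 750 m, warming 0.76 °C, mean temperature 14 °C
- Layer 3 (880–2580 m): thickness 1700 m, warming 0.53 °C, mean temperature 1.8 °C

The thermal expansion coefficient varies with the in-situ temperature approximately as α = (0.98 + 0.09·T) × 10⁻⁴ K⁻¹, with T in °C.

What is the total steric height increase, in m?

Layer 1: α = (0.98 + 0.09×22)×10⁻⁴ = 2.96×10⁻⁴ K⁻¹
Layer 2: α = (0.98 + 0.09×14)×10⁻⁴ = 2.24×10⁻⁴ K⁻¹
Layer 3: α = (0.98 + 0.09×1.8)×10⁻⁴ = 1.142×10⁻⁴ K⁻¹
130 × 2.96×10⁻⁴ × 1.6 = 0.061568 m
Layer 2: 0.76 × 2.24×10⁻⁴ × 750 = 0.12768 m
Layer 3: 1700 × 0.53 × 1.142×10⁻⁴ = 0.1028942 m
Δh = 0.061568 + 0.12768 + 0.1028942 = 0.2921422 m

0.292 m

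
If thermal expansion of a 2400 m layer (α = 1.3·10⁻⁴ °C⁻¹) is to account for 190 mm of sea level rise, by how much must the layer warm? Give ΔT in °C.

0.609 °C

ΔT = Δh/(αH) = 0.19 / (1.3×10⁻⁴ × 2400) ≈ 0.6090 °C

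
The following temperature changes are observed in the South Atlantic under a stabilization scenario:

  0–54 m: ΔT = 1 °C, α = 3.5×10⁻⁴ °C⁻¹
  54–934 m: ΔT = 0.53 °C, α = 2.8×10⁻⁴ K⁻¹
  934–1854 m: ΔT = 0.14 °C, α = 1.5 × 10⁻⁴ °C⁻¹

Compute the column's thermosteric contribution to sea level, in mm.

about 169 mm

1 × 54 × 3.5×10⁻⁴ = 0.01890 m
Layer 2: 880 × 0.53 × 2.8×10⁻⁴ = 0.130592 m
934–1854 m: 0.14 × 920 × 1.5×10⁻⁴ = 0.01932 m
Δh = 0.01890 + 0.130592 + 0.01932 = 0.168812 m ≈ 169 mm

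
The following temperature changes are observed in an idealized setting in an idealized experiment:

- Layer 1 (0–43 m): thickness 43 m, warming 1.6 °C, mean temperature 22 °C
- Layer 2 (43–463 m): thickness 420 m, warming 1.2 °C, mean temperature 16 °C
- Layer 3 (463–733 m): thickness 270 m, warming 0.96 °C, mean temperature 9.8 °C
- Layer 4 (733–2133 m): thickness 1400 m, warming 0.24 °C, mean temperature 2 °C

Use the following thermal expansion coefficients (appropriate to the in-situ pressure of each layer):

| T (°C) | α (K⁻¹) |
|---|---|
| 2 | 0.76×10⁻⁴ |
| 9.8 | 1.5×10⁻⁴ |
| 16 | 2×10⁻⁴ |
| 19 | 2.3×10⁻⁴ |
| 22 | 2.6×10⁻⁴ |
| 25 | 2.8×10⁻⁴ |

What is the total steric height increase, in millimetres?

180 mm

Layer 1 at 22 °C → α = 2.6×10⁻⁴ K⁻¹
Layer 2 at 16 °C → α = 2×10⁻⁴ K⁻¹
Layer 3 at 9.8 °C → α = 1.5×10⁻⁴ K⁻¹
Layer 4 at 2 °C → α = 0.76×10⁻⁴ K⁻¹
43 × 2.6×10⁻⁴ × 1.6 = 0.017888 m
43–463 m: 1.2 × 420 × 2×10⁻⁴ = 0.10080 m
Layer 3: 270 × 0.96 × 1.5×10⁻⁴ = 0.03888 m
0.76×10⁻⁴ × 1400 × 0.24 = 0.025536 m
Δh = 0.017888 + 0.10080 + 0.03888 + 0.025536 = 0.183104 m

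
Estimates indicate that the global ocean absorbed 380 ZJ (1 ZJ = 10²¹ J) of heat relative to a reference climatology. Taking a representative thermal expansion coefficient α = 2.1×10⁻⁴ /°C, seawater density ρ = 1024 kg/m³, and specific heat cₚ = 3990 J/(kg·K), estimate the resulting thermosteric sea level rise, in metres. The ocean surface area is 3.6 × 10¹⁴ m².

0.0543 m of thermosteric rise

Per unit area: Q = 380×10²¹ / (3.6×10¹⁴) ≈ 1.056×10⁹ J/m²
Δh = αQ/(ρcₚ) = 2.1×10⁻⁴ × 1.056×10⁹ / (1024 × 3990) ≈ 0.054276 m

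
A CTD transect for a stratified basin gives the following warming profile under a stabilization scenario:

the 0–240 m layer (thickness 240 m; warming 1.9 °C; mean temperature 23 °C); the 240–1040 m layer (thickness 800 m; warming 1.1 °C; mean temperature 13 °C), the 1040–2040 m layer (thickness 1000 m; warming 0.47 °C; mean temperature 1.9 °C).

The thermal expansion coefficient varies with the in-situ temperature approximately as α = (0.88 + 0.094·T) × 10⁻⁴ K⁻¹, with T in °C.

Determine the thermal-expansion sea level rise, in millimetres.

about 373 mm

Layer 1: α = (0.88 + 0.094×23)×10⁻⁴ = 3.042×10⁻⁴ K⁻¹
Layer 2: α = (0.88 + 0.094×13)×10⁻⁴ = 2.102×10⁻⁴ K⁻¹
Layer 3: α = (0.88 + 0.094×1.9)×10⁻⁴ = 1.0586×10⁻⁴ K⁻¹
0–240 m: 3.042×10⁻⁴ × 1.9 × 240 = 0.1387152 m
240–1040 m: 1.1 × 2.102×10⁻⁴ × 800 = 0.184976 m
0.47 × 1000 × 1.0586×10⁻⁴ = 0.0497542 m
Δh = 0.1387152 + 0.184976 + 0.0497542 = 0.3734454 m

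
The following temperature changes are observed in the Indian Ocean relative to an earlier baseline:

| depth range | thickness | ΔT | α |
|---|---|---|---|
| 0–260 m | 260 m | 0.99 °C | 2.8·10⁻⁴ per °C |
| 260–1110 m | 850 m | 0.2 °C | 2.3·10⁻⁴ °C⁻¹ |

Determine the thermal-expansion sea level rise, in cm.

Δh ≈ 11.1 cm

0–260 m: 2.8×10⁻⁴ × 0.99 × 260 = 0.072072 m
260–1110 m: 0.2 × 850 × 2.3×10⁻⁴ = 0.03910 m
Δh = 0.072072 + 0.03910 = 0.111172 m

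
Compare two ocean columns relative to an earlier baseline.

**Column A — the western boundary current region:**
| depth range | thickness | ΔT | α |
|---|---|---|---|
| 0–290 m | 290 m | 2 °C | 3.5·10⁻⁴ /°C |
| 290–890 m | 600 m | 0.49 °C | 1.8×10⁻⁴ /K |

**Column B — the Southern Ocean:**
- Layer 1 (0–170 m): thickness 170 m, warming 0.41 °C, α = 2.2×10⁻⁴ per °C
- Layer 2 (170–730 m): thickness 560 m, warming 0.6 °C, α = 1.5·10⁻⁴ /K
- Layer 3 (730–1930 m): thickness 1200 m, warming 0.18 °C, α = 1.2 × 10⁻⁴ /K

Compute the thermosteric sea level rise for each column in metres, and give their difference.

A: 0.26 m; B: 0.092 m; difference 0.16 m

A 0–290 m: 2 × 3.5×10⁻⁴ × 290 = 0.20300 m
A Layer 2: 1.8×10⁻⁴ × 0.49 × 600 = 0.05292 m
A total: 0.25592 m
B 170 × 0.41 × 2.2×10⁻⁴ = 0.015334 m
B Layer 2: 0.6 × 560 × 1.5×10⁻⁴ = 0.05040 m
B 0.18 × 1200 × 1.2×10⁻⁴ = 0.02592 m
B total: 0.091654 m
Difference: 0.25592 − 0.091654 = 0.164266 m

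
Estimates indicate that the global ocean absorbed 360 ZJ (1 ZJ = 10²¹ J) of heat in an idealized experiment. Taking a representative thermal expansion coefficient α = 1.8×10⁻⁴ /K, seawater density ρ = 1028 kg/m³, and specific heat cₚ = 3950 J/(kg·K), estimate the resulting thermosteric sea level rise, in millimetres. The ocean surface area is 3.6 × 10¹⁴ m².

Δh = 44.3 mm

Per unit area: Q = 360×10²¹ / (3.6×10¹⁴) = 1×10⁹ J/m²
Δh = αQ/(ρcₚ) = 1.8×10⁻⁴ × 1×10⁹ / (1028 × 3950) ≈ 0.044328 m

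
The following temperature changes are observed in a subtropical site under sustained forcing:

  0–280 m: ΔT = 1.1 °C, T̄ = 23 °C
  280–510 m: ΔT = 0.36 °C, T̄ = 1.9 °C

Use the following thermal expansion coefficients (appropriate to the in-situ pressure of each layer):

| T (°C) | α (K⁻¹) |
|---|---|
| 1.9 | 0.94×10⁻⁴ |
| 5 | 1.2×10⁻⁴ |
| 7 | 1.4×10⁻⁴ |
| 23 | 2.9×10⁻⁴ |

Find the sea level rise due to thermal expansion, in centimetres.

Δh ≈ 9.71 cm

Layer 1 at 23 °C → α = 2.9×10⁻⁴ K⁻¹
Layer 2 at 1.9 °C → α = 0.94×10⁻⁴ K⁻¹
0–280 m: 280 × 1.1 × 2.9×10⁻⁴ = 0.08932 m
Layer 2: 0.94×10⁻⁴ × 230 × 0.36 = 0.0077832 m
Δh = 0.08932 + 0.0077832 = 0.0971032 m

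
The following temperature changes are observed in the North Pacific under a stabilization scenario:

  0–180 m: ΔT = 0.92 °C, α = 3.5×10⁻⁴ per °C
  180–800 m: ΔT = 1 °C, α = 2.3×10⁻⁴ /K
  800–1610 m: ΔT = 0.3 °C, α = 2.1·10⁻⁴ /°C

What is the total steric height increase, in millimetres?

Layer 1: 0.92 × 3.5×10⁻⁴ × 180 = 0.05796 m
Layer 2: 2.3×10⁻⁴ × 620 × 1 = 0.14260 m
Layer 3: 2.1×10⁻⁴ × 810 × 0.3 = 0.05103 m
Δh = 0.05796 + 0.14260 + 0.05103 = 0.25159 m

Δh ≈ 250 mm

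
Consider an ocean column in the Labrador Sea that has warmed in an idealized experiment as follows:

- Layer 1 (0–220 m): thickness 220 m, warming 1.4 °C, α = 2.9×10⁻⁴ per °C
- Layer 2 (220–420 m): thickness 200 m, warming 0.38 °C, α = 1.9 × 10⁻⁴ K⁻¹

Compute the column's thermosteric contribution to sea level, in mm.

Δh = 100 mm

220 × 2.9×10⁻⁴ × 1.4 = 0.08932 m
Layer 2: 200 × 0.38 × 1.9×10⁻⁴ = 0.01444 m
Δh = 0.08932 + 0.01444 = 0.10376 m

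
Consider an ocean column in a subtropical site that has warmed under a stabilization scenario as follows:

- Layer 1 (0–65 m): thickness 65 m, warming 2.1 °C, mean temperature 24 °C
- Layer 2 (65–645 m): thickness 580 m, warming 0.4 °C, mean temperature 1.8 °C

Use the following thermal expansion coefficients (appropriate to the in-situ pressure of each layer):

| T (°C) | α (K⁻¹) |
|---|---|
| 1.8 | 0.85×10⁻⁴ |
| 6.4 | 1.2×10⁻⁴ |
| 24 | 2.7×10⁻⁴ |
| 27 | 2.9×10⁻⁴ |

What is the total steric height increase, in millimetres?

56.6 mm of thermosteric rise

Layer 1 at 24 °C → α = 2.7×10⁻⁴ K⁻¹
Layer 2 at 1.8 °C → α = 0.85×10⁻⁴ K⁻¹
65 × 2.7×10⁻⁴ × 2.1 = 0.036855 m
65–645 m: 0.85×10⁻⁴ × 580 × 0.4 = 0.01972 m
Δh = 0.036855 + 0.01972 = 0.056575 m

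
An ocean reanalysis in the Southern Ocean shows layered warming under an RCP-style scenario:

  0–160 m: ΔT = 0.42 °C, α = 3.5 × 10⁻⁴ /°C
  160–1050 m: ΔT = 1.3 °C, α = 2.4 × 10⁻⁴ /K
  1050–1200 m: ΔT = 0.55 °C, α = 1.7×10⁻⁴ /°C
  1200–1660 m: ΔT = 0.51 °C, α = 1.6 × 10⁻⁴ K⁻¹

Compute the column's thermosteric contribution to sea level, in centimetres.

3.5×10⁻⁴ × 160 × 0.42 = 0.02352 m
160–1050 m: 1.3 × 890 × 2.4×10⁻⁴ = 0.27768 m
Layer 3: 0.55 × 150 × 1.7×10⁻⁴ = 0.014025 m
1200–1660 m: 1.6×10⁻⁴ × 0.51 × 460 = 0.037536 m
Δh = 0.02352 + 0.27768 + 0.014025 + 0.037536 = 0.352761 m

Δh ≈ 35 cm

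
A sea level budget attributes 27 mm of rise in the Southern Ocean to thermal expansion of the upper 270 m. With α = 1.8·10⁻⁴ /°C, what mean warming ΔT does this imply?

about 0.556 K

ΔT = Δh/(αH) = 0.027 / (1.8×10⁻⁴ × 270) ≈ 0.5556 K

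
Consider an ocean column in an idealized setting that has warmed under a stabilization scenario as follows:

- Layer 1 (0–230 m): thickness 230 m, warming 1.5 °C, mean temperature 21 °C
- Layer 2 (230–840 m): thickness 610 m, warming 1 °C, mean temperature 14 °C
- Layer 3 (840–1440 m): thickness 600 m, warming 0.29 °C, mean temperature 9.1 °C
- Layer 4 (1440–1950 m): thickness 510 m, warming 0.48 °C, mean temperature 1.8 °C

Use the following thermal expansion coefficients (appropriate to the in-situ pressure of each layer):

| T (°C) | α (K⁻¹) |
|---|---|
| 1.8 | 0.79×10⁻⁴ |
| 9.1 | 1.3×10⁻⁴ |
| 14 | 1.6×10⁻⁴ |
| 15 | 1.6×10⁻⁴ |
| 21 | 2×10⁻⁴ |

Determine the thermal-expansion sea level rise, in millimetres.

Layer 1 at 21 °C → α = 2×10⁻⁴ K⁻¹
Layer 2 at 14 °C → α = 1.6×10⁻⁴ K⁻¹
Layer 3 at 9.1 °C → α = 1.3×10⁻⁴ K⁻¹
Layer 4 at 1.8 °C → α = 0.79×10⁻⁴ K⁻¹
0–230 m: 2×10⁻⁴ × 1.5 × 230 = 0.06900 m
610 × 1.6×10⁻⁴ × 1 = 0.09760 m
840–1440 m: 0.29 × 600 × 1.3×10⁻⁴ = 0.02262 m
0.48 × 510 × 0.79×10⁻⁴ = 0.0193392 m
Δh = 0.06900 + 0.09760 + 0.02262 + 0.0193392 = 0.2085592 m ≈ 209 mm

Δh ≈ 209 mm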